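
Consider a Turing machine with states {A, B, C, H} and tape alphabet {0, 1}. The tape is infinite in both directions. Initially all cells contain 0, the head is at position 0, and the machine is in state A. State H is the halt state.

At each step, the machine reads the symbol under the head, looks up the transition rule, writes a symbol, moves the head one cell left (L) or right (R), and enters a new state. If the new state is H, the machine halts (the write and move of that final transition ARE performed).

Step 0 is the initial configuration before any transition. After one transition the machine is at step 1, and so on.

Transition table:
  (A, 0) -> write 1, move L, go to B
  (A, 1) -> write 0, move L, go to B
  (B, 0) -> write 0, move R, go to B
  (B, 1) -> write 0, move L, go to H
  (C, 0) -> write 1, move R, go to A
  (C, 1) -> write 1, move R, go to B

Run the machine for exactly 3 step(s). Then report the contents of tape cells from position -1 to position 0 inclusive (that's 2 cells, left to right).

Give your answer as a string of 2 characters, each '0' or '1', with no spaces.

Step 1: in state A at pos 0, read 0 -> (A,0)->write 1,move L,goto B. Now: state=B, head=-1, tape[-2..1]=0010 (head:  ^)
Step 2: in state B at pos -1, read 0 -> (B,0)->write 0,move R,goto B. Now: state=B, head=0, tape[-2..1]=0010 (head:   ^)
Step 3: in state B at pos 0, read 1 -> (B,1)->write 0,move L,goto H. Now: state=H, head=-1, tape[-2..1]=0000 (head:  ^)

Answer: 00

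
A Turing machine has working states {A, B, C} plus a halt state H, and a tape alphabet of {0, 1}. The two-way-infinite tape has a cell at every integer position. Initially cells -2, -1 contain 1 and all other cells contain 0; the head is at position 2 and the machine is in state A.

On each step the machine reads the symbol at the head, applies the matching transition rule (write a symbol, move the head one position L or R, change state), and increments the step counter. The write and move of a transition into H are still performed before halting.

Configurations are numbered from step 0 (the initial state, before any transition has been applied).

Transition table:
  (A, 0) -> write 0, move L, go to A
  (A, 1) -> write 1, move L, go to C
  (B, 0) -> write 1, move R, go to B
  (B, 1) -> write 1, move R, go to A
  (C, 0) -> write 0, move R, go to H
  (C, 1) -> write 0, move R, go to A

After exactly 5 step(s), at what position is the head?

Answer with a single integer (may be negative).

Step 1: in state A at pos 2, read 0 -> (A,0)->write 0,move L,goto A. Now: state=A, head=1, tape[-3..3]=0110000 (head:     ^)
Step 2: in state A at pos 1, read 0 -> (A,0)->write 0,move L,goto A. Now: state=A, head=0, tape[-3..3]=0110000 (head:    ^)
Step 3: in state A at pos 0, read 0 -> (A,0)->write 0,move L,goto A. Now: state=A, head=-1, tape[-3..3]=0110000 (head:   ^)
Step 4: in state A at pos -1, read 1 -> (A,1)->write 1,move L,goto C. Now: state=C, head=-2, tape[-3..3]=0110000 (head:  ^)
Step 5: in state C at pos -2, read 1 -> (C,1)->write 0,move R,goto A. Now: state=A, head=-1, tape[-3..3]=0010000 (head:   ^)

Answer: -1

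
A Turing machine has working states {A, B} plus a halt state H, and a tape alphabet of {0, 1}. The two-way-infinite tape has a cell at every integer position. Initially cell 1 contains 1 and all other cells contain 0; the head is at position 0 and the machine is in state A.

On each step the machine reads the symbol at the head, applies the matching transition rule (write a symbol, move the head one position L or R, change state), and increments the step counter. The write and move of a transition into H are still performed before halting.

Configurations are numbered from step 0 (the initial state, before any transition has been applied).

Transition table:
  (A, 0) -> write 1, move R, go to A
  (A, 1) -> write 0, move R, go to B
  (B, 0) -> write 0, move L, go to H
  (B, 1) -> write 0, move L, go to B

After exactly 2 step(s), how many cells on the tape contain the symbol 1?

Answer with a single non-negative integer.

Answer: 1

Derivation:
Step 1: in state A at pos 0, read 0 -> (A,0)->write 1,move R,goto A. Now: state=A, head=1, tape[-1..2]=0110 (head:   ^)
Step 2: in state A at pos 1, read 1 -> (A,1)->write 0,move R,goto B. Now: state=B, head=2, tape[-1..3]=01000 (head:    ^)
Cells containing 1 after step 2: {0} -> 1 cell(s)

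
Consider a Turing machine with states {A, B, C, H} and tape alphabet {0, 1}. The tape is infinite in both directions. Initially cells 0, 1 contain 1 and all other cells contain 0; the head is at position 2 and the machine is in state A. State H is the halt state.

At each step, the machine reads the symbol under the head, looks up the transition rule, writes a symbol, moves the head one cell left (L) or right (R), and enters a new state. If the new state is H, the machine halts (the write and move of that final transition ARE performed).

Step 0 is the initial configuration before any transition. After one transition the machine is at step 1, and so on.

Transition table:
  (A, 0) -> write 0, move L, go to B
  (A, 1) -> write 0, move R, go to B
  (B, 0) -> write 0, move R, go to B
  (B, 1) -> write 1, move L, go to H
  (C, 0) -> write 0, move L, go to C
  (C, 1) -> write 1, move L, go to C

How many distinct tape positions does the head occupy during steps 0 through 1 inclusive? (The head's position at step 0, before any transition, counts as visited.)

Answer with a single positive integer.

Answer: 2

Derivation:
Step 1: in state A at pos 2, read 0 -> (A,0)->write 0,move L,goto B. Now: state=B, head=1, tape[-1..3]=01100 (head:   ^)
Head positions at steps 0..1: starting at 2, distinct positions visited = {1, 2} -> 2 position(s)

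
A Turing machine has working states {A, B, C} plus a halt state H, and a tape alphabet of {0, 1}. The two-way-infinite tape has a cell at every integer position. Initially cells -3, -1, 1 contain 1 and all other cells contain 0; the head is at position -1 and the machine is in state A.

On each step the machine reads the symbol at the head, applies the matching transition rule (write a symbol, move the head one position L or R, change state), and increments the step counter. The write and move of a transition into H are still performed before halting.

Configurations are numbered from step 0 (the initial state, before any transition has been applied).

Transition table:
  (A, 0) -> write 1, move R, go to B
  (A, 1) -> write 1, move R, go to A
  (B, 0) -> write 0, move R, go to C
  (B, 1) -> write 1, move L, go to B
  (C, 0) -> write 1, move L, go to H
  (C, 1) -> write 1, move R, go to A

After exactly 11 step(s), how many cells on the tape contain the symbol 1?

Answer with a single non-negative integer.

Answer: 5

Derivation:
Step 1: in state A at pos -1, read 1 -> (A,1)->write 1,move R,goto A. Now: state=A, head=0, tape[-4..2]=0101010 (head:     ^)
Step 2: in state A at pos 0, read 0 -> (A,0)->write 1,move R,goto B. Now: state=B, head=1, tape[-4..2]=0101110 (head:      ^)
Step 3: in state B at pos 1, read 1 -> (B,1)->write 1,move L,goto B. Now: state=B, head=0, tape[-4..2]=0101110 (head:     ^)
Step 4: in state B at pos 0, read 1 -> (B,1)->write 1,move L,goto B. Now: state=B, head=-1, tape[-4..2]=0101110 (head:    ^)
Step 5: in state B at pos -1, read 1 -> (B,1)->write 1,move L,goto B. Now: state=B, head=-2, tape[-4..2]=0101110 (head:   ^)
Step 6: in state B at pos -2, read 0 -> (B,0)->write 0,move R,goto C. Now: state=C, head=-1, tape[-4..2]=0101110 (head:    ^)
Step 7: in state C at pos -1, read 1 -> (C,1)->write 1,move R,goto A. Now: state=A, head=0, tape[-4..2]=0101110 (head:     ^)
Step 8: in state A at pos 0, read 1 -> (A,1)->write 1,move R,goto A. Now: state=A, head=1, tape[-4..2]=0101110 (head:      ^)
Step 9: in state A at pos 1, read 1 -> (A,1)->write 1,move R,goto A. Now: state=A, head=2, tape[-4..3]=01011100 (head:       ^)
Step 10: in state A at pos 2, read 0 -> (A,0)->write 1,move R,goto B. Now: state=B, head=3, tape[-4..4]=010111100 (head:        ^)
Step 11: in state B at pos 3, read 0 -> (B,0)->write 0,move R,goto C. Now: state=C, head=4, tape[-4..5]=0101111000 (head:         ^)
Cells containing 1 after step 11: {-3, -1, 0, 1, 2} -> 5 cell(s)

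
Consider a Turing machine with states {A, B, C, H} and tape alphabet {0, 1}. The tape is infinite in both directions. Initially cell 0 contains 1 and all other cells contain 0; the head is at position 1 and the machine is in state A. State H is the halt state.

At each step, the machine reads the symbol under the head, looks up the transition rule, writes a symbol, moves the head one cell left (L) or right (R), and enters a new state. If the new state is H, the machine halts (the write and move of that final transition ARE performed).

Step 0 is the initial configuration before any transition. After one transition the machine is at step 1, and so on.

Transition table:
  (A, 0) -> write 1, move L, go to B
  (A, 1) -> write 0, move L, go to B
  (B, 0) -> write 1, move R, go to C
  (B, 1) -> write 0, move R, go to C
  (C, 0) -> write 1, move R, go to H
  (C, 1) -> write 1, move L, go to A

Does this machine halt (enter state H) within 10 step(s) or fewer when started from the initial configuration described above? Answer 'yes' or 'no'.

Step 1: in state A at pos 1, read 0 -> (A,0)->write 1,move L,goto B. Now: state=B, head=0, tape[-1..2]=0110 (head:  ^)
Step 2: in state B at pos 0, read 1 -> (B,1)->write 0,move R,goto C. Now: state=C, head=1, tape[-1..2]=0010 (head:   ^)
Step 3: in state C at pos 1, read 1 -> (C,1)->write 1,move L,goto A. Now: state=A, head=0, tape[-1..2]=0010 (head:  ^)
Step 4: in state A at pos 0, read 0 -> (A,0)->write 1,move L,goto B. Now: state=B, head=-1, tape[-2..2]=00110 (head:  ^)
Step 5: in state B at pos -1, read 0 -> (B,0)->write 1,move R,goto C. Now: state=C, head=0, tape[-2..2]=01110 (head:   ^)
Step 6: in state C at pos 0, read 1 -> (C,1)->write 1,move L,goto A. Now: state=A, head=-1, tape[-2..2]=01110 (head:  ^)
Step 7: in state A at pos -1, read 1 -> (A,1)->write 0,move L,goto B. Now: state=B, head=-2, tape[-3..2]=000110 (head:  ^)
Step 8: in state B at pos -2, read 0 -> (B,0)->write 1,move R,goto C. Now: state=C, head=-1, tape[-3..2]=010110 (head:   ^)
Step 9: in state C at pos -1, read 0 -> (C,0)->write 1,move R,goto H. Now: state=H, head=0, tape[-3..2]=011110 (head:    ^)
State H reached at step 9; 9 <= 10 -> yes

Answer: yes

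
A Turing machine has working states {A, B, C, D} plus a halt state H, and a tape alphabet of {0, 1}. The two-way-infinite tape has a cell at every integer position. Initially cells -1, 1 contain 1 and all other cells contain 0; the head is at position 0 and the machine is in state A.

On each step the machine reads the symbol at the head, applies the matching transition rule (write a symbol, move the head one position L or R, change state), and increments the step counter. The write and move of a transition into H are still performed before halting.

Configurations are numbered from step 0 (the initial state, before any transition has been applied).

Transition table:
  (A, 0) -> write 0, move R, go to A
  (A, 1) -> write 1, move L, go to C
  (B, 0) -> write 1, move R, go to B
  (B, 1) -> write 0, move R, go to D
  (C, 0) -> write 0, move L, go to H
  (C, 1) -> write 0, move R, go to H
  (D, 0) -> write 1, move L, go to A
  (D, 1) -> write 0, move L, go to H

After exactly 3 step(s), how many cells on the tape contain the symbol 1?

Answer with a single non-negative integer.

Answer: 2

Derivation:
Step 1: in state A at pos 0, read 0 -> (A,0)->write 0,move R,goto A. Now: state=A, head=1, tape[-2..2]=01010 (head:    ^)
Step 2: in state A at pos 1, read 1 -> (A,1)->write 1,move L,goto C. Now: state=C, head=0, tape[-2..2]=01010 (head:   ^)
Step 3: in state C at pos 0, read 0 -> (C,0)->write 0,move L,goto H. Now: state=H, head=-1, tape[-2..2]=01010 (head:  ^)
Cells containing 1 after step 3: {-1, 1} -> 2 cell(s)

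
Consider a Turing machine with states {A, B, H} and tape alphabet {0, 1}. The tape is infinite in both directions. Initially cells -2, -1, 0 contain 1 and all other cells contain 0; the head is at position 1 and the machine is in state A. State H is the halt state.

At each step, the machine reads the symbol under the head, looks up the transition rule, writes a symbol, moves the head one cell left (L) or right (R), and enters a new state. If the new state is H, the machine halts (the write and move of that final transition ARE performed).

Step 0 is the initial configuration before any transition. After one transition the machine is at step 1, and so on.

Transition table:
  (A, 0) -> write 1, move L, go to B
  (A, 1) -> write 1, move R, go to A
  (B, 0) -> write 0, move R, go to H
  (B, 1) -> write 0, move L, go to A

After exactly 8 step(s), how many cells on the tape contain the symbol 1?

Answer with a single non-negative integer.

Answer: 3

Derivation:
Step 1: in state A at pos 1, read 0 -> (A,0)->write 1,move L,goto B. Now: state=B, head=0, tape[-3..2]=011110 (head:    ^)
Step 2: in state B at pos 0, read 1 -> (B,1)->write 0,move L,goto A. Now: state=A, head=-1, tape[-3..2]=011010 (head:   ^)
Step 3: in state A at pos -1, read 1 -> (A,1)->write 1,move R,goto A. Now: state=A, head=0, tape[-3..2]=011010 (head:    ^)
Step 4: in state A at pos 0, read 0 -> (A,0)->write 1,move L,goto B. Now: state=B, head=-1, tape[-3..2]=011110 (head:   ^)
Step 5: in state B at pos -1, read 1 -> (B,1)->write 0,move L,goto A. Now: state=A, head=-2, tape[-3..2]=010110 (head:  ^)
Step 6: in state A at pos -2, read 1 -> (A,1)->write 1,move R,goto A. Now: state=A, head=-1, tape[-3..2]=010110 (head:   ^)
Step 7: in state A at pos -1, read 0 -> (A,0)->write 1,move L,goto B. Now: state=B, head=-2, tape[-3..2]=011110 (head:  ^)
Step 8: in state B at pos -2, read 1 -> (B,1)->write 0,move L,goto A. Now: state=A, head=-3, tape[-4..2]=0001110 (head:  ^)
Cells containing 1 after step 8: {-1, 0, 1} -> 3 cell(s)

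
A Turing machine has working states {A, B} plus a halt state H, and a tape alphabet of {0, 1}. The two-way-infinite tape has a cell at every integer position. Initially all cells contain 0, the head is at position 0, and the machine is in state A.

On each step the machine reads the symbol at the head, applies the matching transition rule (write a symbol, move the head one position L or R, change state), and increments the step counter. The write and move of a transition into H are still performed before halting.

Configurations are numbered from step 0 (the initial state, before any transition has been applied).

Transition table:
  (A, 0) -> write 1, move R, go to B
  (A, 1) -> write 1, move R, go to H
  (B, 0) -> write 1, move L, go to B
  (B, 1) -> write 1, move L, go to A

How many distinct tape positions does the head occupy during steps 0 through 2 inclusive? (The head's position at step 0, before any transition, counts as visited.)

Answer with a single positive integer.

Answer: 2

Derivation:
Step 1: in state A at pos 0, read 0 -> (A,0)->write 1,move R,goto B. Now: state=B, head=1, tape[-1..2]=0100 (head:   ^)
Step 2: in state B at pos 1, read 0 -> (B,0)->write 1,move L,goto B. Now: state=B, head=0, tape[-1..2]=0110 (head:  ^)
Head positions at steps 0..2: starting at 0, distinct positions visited = {0, 1} -> 2 position(s)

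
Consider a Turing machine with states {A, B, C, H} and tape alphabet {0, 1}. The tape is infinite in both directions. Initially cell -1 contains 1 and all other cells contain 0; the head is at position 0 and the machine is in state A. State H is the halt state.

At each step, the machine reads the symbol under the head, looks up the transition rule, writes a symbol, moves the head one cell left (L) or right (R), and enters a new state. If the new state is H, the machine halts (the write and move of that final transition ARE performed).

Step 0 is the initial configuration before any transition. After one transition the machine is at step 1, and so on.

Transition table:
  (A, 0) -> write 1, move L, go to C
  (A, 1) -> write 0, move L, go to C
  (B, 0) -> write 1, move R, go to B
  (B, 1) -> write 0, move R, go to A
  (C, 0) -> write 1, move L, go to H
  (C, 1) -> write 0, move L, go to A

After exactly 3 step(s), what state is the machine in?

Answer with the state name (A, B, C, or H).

Answer: C

Derivation:
Step 1: in state A at pos 0, read 0 -> (A,0)->write 1,move L,goto C. Now: state=C, head=-1, tape[-2..1]=0110 (head:  ^)
Step 2: in state C at pos -1, read 1 -> (C,1)->write 0,move L,goto A. Now: state=A, head=-2, tape[-3..1]=00010 (head:  ^)
Step 3: in state A at pos -2, read 0 -> (A,0)->write 1,move L,goto C. Now: state=C, head=-3, tape[-4..1]=001010 (head:  ^)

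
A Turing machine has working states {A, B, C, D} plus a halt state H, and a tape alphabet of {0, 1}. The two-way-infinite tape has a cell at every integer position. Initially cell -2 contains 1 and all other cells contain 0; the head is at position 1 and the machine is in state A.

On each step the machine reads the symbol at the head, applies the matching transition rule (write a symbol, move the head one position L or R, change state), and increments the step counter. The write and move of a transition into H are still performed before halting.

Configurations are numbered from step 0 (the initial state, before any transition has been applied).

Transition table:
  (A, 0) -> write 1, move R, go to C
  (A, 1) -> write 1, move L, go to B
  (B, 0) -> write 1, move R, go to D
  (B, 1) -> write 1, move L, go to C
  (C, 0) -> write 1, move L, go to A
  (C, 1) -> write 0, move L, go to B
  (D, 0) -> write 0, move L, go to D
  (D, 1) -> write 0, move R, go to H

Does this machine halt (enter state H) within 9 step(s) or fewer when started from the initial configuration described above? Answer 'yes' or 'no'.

Answer: yes

Derivation:
Step 1: in state A at pos 1, read 0 -> (A,0)->write 1,move R,goto C. Now: state=C, head=2, tape[-3..3]=0100100 (head:      ^)
Step 2: in state C at pos 2, read 0 -> (C,0)->write 1,move L,goto A. Now: state=A, head=1, tape[-3..3]=0100110 (head:     ^)
Step 3: in state A at pos 1, read 1 -> (A,1)->write 1,move L,goto B. Now: state=B, head=0, tape[-3..3]=0100110 (head:    ^)
Step 4: in state B at pos 0, read 0 -> (B,0)->write 1,move R,goto D. Now: state=D, head=1, tape[-3..3]=0101110 (head:     ^)
Step 5: in state D at pos 1, read 1 -> (D,1)->write 0,move R,goto H. Now: state=H, head=2, tape[-3..3]=0101010 (head:      ^)
State H reached at step 5; 5 <= 9 -> yes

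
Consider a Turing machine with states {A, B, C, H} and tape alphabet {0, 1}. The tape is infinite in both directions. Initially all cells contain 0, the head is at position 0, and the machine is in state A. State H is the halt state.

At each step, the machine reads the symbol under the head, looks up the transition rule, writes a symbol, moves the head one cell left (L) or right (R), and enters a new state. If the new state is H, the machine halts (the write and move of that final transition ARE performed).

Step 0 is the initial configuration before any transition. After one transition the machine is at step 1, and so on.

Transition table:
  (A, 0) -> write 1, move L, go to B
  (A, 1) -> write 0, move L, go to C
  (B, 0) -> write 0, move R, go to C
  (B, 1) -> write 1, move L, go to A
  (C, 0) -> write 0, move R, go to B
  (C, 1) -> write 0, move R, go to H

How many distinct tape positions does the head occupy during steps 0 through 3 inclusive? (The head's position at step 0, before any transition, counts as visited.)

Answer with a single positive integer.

Answer: 3

Derivation:
Step 1: in state A at pos 0, read 0 -> (A,0)->write 1,move L,goto B. Now: state=B, head=-1, tape[-2..1]=0010 (head:  ^)
Step 2: in state B at pos -1, read 0 -> (B,0)->write 0,move R,goto C. Now: state=C, head=0, tape[-2..1]=0010 (head:   ^)
Step 3: in state C at pos 0, read 1 -> (C,1)->write 0,move R,goto H. Now: state=H, head=1, tape[-2..2]=00000 (head:    ^)
Head positions at steps 0..3: starting at 0, distinct positions visited = {-1, 0, 1} -> 3 position(s)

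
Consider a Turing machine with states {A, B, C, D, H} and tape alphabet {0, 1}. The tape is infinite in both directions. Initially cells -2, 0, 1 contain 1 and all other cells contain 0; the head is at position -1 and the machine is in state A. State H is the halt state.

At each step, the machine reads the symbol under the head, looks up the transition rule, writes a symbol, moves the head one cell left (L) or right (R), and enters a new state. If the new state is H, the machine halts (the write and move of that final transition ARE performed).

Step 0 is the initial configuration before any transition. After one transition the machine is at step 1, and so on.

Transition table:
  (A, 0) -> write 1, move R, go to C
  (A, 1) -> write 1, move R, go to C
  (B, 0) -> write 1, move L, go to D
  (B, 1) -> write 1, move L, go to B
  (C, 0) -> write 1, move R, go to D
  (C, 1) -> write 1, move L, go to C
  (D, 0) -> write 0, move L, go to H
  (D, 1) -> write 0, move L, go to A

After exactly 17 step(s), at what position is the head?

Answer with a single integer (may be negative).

Step 1: in state A at pos -1, read 0 -> (A,0)->write 1,move R,goto C. Now: state=C, head=0, tape[-3..2]=011110 (head:    ^)
Step 2: in state C at pos 0, read 1 -> (C,1)->write 1,move L,goto C. Now: state=C, head=-1, tape[-3..2]=011110 (head:   ^)
Step 3: in state C at pos -1, read 1 -> (C,1)->write 1,move L,goto C. Now: state=C, head=-2, tape[-3..2]=011110 (head:  ^)
Step 4: in state C at pos -2, read 1 -> (C,1)->write 1,move L,goto C. Now: state=C, head=-3, tape[-4..2]=0011110 (head:  ^)
Step 5: in state C at pos -3, read 0 -> (C,0)->write 1,move R,goto D. Now: state=D, head=-2, tape[-4..2]=0111110 (head:   ^)
Step 6: in state D at pos -2, read 1 -> (D,1)->write 0,move L,goto A. Now: state=A, head=-3, tape[-4..2]=0101110 (head:  ^)
Step 7: in state A at pos -3, read 1 -> (A,1)->write 1,move R,goto C. Now: state=C, head=-2, tape[-4..2]=0101110 (head:   ^)
Step 8: in state C at pos -2, read 0 -> (C,0)->write 1,move R,goto D. Now: state=D, head=-1, tape[-4..2]=0111110 (head:    ^)
Step 9: in state D at pos -1, read 1 -> (D,1)->write 0,move L,goto A. Now: state=A, head=-2, tape[-4..2]=0110110 (head:   ^)
Step 10: in state A at pos -2, read 1 -> (A,1)->write 1,move R,goto C. Now: state=C, head=-1, tape[-4..2]=0110110 (head:    ^)
Step 11: in state C at pos -1, read 0 -> (C,0)->write 1,move R,goto D. Now: state=D, head=0, tape[-4..2]=0111110 (head:     ^)
Step 12: in state D at pos 0, read 1 -> (D,1)->write 0,move L,goto A. Now: state=A, head=-1, tape[-4..2]=0111010 (head:    ^)
Step 13: in state A at pos -1, read 1 -> (A,1)->write 1,move R,goto C. Now: state=C, head=0, tape[-4..2]=0111010 (head:     ^)
Step 14: in state C at pos 0, read 0 -> (C,0)->write 1,move R,goto D. Now: state=D, head=1, tape[-4..2]=0111110 (head:      ^)
Step 15: in state D at pos 1, read 1 -> (D,1)->write 0,move L,goto A. Now: state=A, head=0, tape[-4..2]=0111100 (head:     ^)
Step 16: in state A at pos 0, read 1 -> (A,1)->write 1,move R,goto C. Now: state=C, head=1, tape[-4..2]=0111100 (head:      ^)
Step 17: in state C at pos 1, read 0 -> (C,0)->write 1,move R,goto D. Now: state=D, head=2, tape[-4..3]=01111100 (head:       ^)

Answer: 2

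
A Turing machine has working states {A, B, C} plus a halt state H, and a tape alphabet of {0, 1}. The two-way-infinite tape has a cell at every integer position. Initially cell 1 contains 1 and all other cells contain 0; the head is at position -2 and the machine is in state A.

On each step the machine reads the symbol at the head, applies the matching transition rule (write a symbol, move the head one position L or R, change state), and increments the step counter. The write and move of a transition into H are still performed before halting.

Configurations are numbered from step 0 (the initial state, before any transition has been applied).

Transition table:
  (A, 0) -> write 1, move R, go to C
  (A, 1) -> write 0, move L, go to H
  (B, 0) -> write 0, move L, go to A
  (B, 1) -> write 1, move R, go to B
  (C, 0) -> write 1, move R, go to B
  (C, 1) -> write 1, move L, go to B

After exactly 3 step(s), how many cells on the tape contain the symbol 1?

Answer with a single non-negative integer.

Step 1: in state A at pos -2, read 0 -> (A,0)->write 1,move R,goto C. Now: state=C, head=-1, tape[-3..2]=010010 (head:   ^)
Step 2: in state C at pos -1, read 0 -> (C,0)->write 1,move R,goto B. Now: state=B, head=0, tape[-3..2]=011010 (head:    ^)
Step 3: in state B at pos 0, read 0 -> (B,0)->write 0,move L,goto A. Now: state=A, head=-1, tape[-3..2]=011010 (head:   ^)
Cells containing 1 after step 3: {-2, -1, 1} -> 3 cell(s)

Answer: 3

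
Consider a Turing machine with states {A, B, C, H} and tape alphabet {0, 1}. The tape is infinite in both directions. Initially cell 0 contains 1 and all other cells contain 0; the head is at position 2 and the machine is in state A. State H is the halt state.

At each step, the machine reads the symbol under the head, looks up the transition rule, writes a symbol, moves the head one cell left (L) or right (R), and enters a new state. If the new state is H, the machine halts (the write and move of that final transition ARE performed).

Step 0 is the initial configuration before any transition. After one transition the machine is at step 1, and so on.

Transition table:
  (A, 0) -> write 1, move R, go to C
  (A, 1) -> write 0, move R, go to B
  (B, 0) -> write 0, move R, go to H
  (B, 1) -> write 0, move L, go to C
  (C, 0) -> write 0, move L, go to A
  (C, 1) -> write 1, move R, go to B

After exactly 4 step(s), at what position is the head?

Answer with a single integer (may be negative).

Answer: 4

Derivation:
Step 1: in state A at pos 2, read 0 -> (A,0)->write 1,move R,goto C. Now: state=C, head=3, tape[-1..4]=010100 (head:     ^)
Step 2: in state C at pos 3, read 0 -> (C,0)->write 0,move L,goto A. Now: state=A, head=2, tape[-1..4]=010100 (head:    ^)
Step 3: in state A at pos 2, read 1 -> (A,1)->write 0,move R,goto B. Now: state=B, head=3, tape[-1..4]=010000 (head:     ^)
Step 4: in state B at pos 3, read 0 -> (B,0)->write 0,move R,goto H. Now: state=H, head=4, tape[-1..5]=0100000 (head:      ^)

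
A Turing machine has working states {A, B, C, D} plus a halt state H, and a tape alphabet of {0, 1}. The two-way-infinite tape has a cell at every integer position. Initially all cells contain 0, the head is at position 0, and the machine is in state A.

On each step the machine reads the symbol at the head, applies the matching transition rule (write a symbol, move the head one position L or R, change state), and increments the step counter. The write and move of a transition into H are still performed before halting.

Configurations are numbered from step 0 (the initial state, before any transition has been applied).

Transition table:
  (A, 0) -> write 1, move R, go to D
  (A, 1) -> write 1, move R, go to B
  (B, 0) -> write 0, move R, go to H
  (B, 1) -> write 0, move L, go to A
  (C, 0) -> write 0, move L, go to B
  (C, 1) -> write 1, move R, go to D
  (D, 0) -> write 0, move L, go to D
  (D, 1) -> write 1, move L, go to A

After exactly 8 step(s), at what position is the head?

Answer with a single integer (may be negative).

Step 1: in state A at pos 0, read 0 -> (A,0)->write 1,move R,goto D. Now: state=D, head=1, tape[-1..2]=0100 (head:   ^)
Step 2: in state D at pos 1, read 0 -> (D,0)->write 0,move L,goto D. Now: state=D, head=0, tape[-1..2]=0100 (head:  ^)
Step 3: in state D at pos 0, read 1 -> (D,1)->write 1,move L,goto A. Now: state=A, head=-1, tape[-2..2]=00100 (head:  ^)
Step 4: in state A at pos -1, read 0 -> (A,0)->write 1,move R,goto D. Now: state=D, head=0, tape[-2..2]=01100 (head:   ^)
Step 5: in state D at pos 0, read 1 -> (D,1)->write 1,move L,goto A. Now: state=A, head=-1, tape[-2..2]=01100 (head:  ^)
Step 6: in state A at pos -1, read 1 -> (A,1)->write 1,move R,goto B. Now: state=B, head=0, tape[-2..2]=01100 (head:   ^)
Step 7: in state B at pos 0, read 1 -> (B,1)->write 0,move L,goto A. Now: state=A, head=-1, tape[-2..2]=01000 (head:  ^)
Step 8: in state A at pos -1, read 1 -> (A,1)->write 1,move R,goto B. Now: state=B, head=0, tape[-2..2]=01000 (head:   ^)

Answer: 0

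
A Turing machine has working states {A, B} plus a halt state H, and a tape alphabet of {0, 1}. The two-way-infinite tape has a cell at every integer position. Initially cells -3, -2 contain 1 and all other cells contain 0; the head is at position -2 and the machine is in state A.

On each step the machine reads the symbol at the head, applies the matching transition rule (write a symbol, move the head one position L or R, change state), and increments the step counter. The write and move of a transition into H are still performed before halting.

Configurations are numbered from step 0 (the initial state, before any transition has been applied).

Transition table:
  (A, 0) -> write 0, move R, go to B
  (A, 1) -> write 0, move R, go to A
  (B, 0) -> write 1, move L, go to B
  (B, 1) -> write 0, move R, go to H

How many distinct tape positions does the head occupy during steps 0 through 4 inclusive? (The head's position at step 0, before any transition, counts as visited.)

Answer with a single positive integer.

Step 1: in state A at pos -2, read 1 -> (A,1)->write 0,move R,goto A. Now: state=A, head=-1, tape[-4..0]=01000 (head:    ^)
Step 2: in state A at pos -1, read 0 -> (A,0)->write 0,move R,goto B. Now: state=B, head=0, tape[-4..1]=010000 (head:     ^)
Step 3: in state B at pos 0, read 0 -> (B,0)->write 1,move L,goto B. Now: state=B, head=-1, tape[-4..1]=010010 (head:    ^)
Step 4: in state B at pos -1, read 0 -> (B,0)->write 1,move L,goto B. Now: state=B, head=-2, tape[-4..1]=010110 (head:   ^)
Head positions at steps 0..4: starting at -2, distinct positions visited = {-2, -1, 0} -> 3 position(s)

Answer: 3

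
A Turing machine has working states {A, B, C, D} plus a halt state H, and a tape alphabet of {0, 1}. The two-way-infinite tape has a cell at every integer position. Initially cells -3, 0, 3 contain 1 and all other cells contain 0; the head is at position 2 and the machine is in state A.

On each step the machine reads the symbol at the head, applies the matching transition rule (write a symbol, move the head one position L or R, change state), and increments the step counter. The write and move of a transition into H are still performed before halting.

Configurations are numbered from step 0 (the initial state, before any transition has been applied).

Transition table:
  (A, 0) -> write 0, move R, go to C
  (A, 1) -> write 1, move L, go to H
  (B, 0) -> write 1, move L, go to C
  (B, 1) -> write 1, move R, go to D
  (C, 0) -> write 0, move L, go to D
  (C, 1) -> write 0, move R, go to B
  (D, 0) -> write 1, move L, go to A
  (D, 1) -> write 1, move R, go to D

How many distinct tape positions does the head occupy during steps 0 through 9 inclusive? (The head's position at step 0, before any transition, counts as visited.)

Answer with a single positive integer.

Answer: 4

Derivation:
Step 1: in state A at pos 2, read 0 -> (A,0)->write 0,move R,goto C. Now: state=C, head=3, tape[-4..4]=010010010 (head:        ^)
Step 2: in state C at pos 3, read 1 -> (C,1)->write 0,move R,goto B. Now: state=B, head=4, tape[-4..5]=0100100000 (head:         ^)
Step 3: in state B at pos 4, read 0 -> (B,0)->write 1,move L,goto C. Now: state=C, head=3, tape[-4..5]=0100100010 (head:        ^)
Step 4: in state C at pos 3, read 0 -> (C,0)->write 0,move L,goto D. Now: state=D, head=2, tape[-4..5]=0100100010 (head:       ^)
Step 5: in state D at pos 2, read 0 -> (D,0)->write 1,move L,goto A. Now: state=A, head=1, tape[-4..5]=0100101010 (head:      ^)
Step 6: in state A at pos 1, read 0 -> (A,0)->write 0,move R,goto C. Now: state=C, head=2, tape[-4..5]=0100101010 (head:       ^)
Step 7: in state C at pos 2, read 1 -> (C,1)->write 0,move R,goto B. Now: state=B, head=3, tape[-4..5]=0100100010 (head:        ^)
Step 8: in state B at pos 3, read 0 -> (B,0)->write 1,move L,goto C. Now: state=C, head=2, tape[-4..5]=0100100110 (head:       ^)
Step 9: in state C at pos 2, read 0 -> (C,0)->write 0,move L,goto D. Now: state=D, head=1, tape[-4..5]=0100100110 (head:      ^)
Head positions at steps 0..9: starting at 2, distinct positions visited = {1, 2, 3, 4} -> 4 position(s)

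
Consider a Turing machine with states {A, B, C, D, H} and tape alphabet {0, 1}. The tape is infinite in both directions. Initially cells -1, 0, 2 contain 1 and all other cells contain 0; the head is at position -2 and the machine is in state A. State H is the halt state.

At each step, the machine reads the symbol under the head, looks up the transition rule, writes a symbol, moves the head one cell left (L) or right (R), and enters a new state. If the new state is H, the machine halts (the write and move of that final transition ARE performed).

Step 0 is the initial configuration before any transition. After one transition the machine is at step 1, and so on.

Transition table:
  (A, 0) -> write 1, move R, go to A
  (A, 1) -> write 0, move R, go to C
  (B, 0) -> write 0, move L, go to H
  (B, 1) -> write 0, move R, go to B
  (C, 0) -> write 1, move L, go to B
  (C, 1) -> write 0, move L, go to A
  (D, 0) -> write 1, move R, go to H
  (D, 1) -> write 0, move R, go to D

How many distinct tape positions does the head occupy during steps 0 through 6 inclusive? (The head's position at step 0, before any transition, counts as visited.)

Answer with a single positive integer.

Answer: 5

Derivation:
Step 1: in state A at pos -2, read 0 -> (A,0)->write 1,move R,goto A. Now: state=A, head=-1, tape[-3..3]=0111010 (head:   ^)
Step 2: in state A at pos -1, read 1 -> (A,1)->write 0,move R,goto C. Now: state=C, head=0, tape[-3..3]=0101010 (head:    ^)
Step 3: in state C at pos 0, read 1 -> (C,1)->write 0,move L,goto A. Now: state=A, head=-1, tape[-3..3]=0100010 (head:   ^)
Step 4: in state A at pos -1, read 0 -> (A,0)->write 1,move R,goto A. Now: state=A, head=0, tape[-3..3]=0110010 (head:    ^)
Step 5: in state A at pos 0, read 0 -> (A,0)->write 1,move R,goto A. Now: state=A, head=1, tape[-3..3]=0111010 (head:     ^)
Step 6: in state A at pos 1, read 0 -> (A,0)->write 1,move R,goto A. Now: state=A, head=2, tape[-3..3]=0111110 (head:      ^)
Head positions at steps 0..6: starting at -2, distinct positions visited = {-2, -1, 0, 1, 2} -> 5 position(s)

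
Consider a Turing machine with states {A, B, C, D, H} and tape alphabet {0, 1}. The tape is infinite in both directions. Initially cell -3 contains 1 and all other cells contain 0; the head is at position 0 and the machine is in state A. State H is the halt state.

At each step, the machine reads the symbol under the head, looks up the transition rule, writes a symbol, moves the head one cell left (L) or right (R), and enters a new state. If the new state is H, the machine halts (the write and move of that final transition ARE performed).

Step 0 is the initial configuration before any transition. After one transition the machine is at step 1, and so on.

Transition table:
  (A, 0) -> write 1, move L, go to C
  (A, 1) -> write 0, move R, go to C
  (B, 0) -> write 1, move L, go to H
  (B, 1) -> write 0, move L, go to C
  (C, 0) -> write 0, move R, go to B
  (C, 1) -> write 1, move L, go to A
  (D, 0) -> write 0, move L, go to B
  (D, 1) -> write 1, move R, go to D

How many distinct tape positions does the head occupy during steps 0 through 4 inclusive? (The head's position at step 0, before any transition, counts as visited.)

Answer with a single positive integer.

Step 1: in state A at pos 0, read 0 -> (A,0)->write 1,move L,goto C. Now: state=C, head=-1, tape[-4..1]=010010 (head:    ^)
Step 2: in state C at pos -1, read 0 -> (C,0)->write 0,move R,goto B. Now: state=B, head=0, tape[-4..1]=010010 (head:     ^)
Step 3: in state B at pos 0, read 1 -> (B,1)->write 0,move L,goto C. Now: state=C, head=-1, tape[-4..1]=010000 (head:    ^)
Step 4: in state C at pos -1, read 0 -> (C,0)->write 0,move R,goto B. Now: state=B, head=0, tape[-4..1]=010000 (head:     ^)
Head positions at steps 0..4: starting at 0, distinct positions visited = {-1, 0} -> 2 position(s)

Answer: 2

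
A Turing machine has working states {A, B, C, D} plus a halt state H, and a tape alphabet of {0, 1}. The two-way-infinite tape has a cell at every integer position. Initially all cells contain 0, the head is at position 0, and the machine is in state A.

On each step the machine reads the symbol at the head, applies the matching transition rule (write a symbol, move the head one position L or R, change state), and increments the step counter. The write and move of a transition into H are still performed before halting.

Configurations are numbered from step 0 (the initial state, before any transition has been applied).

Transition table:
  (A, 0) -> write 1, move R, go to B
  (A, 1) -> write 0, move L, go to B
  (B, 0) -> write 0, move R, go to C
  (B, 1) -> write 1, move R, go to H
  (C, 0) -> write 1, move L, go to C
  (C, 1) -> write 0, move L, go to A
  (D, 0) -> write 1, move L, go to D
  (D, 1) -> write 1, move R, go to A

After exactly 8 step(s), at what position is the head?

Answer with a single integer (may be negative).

Step 1: in state A at pos 0, read 0 -> (A,0)->write 1,move R,goto B. Now: state=B, head=1, tape[-1..2]=0100 (head:   ^)
Step 2: in state B at pos 1, read 0 -> (B,0)->write 0,move R,goto C. Now: state=C, head=2, tape[-1..3]=01000 (head:    ^)
Step 3: in state C at pos 2, read 0 -> (C,0)->write 1,move L,goto C. Now: state=C, head=1, tape[-1..3]=01010 (head:   ^)
Step 4: in state C at pos 1, read 0 -> (C,0)->write 1,move L,goto C. Now: state=C, head=0, tape[-1..3]=01110 (head:  ^)
Step 5: in state C at pos 0, read 1 -> (C,1)->write 0,move L,goto A. Now: state=A, head=-1, tape[-2..3]=000110 (head:  ^)
Step 6: in state A at pos -1, read 0 -> (A,0)->write 1,move R,goto B. Now: state=B, head=0, tape[-2..3]=010110 (head:   ^)
Step 7: in state B at pos 0, read 0 -> (B,0)->write 0,move R,goto C. Now: state=C, head=1, tape[-2..3]=010110 (head:    ^)
Step 8: in state C at pos 1, read 1 -> (C,1)->write 0,move L,goto A. Now: state=A, head=0, tape[-2..3]=010010 (head:   ^)

Answer: 0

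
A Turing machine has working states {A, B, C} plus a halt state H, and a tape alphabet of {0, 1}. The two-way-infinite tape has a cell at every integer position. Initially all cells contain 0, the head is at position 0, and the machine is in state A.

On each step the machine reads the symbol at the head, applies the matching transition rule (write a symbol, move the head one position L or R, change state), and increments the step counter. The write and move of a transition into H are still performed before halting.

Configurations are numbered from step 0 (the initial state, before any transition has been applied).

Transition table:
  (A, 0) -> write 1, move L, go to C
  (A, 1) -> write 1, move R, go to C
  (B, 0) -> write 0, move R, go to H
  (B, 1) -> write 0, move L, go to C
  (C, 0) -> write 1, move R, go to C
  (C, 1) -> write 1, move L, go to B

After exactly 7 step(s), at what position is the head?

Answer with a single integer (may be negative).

Answer: -1

Derivation:
Step 1: in state A at pos 0, read 0 -> (A,0)->write 1,move L,goto C. Now: state=C, head=-1, tape[-2..1]=0010 (head:  ^)
Step 2: in state C at pos -1, read 0 -> (C,0)->write 1,move R,goto C. Now: state=C, head=0, tape[-2..1]=0110 (head:   ^)
Step 3: in state C at pos 0, read 1 -> (C,1)->write 1,move L,goto B. Now: state=B, head=-1, tape[-2..1]=0110 (head:  ^)
Step 4: in state B at pos -1, read 1 -> (B,1)->write 0,move L,goto C. Now: state=C, head=-2, tape[-3..1]=00010 (head:  ^)
Step 5: in state C at pos -2, read 0 -> (C,0)->write 1,move R,goto C. Now: state=C, head=-1, tape[-3..1]=01010 (head:   ^)
Step 6: in state C at pos -1, read 0 -> (C,0)->write 1,move R,goto C. Now: state=C, head=0, tape[-3..1]=01110 (head:    ^)
Step 7: in state C at pos 0, read 1 -> (C,1)->write 1,move L,goto B. Now: state=B, head=-1, tape[-3..1]=01110 (head:   ^)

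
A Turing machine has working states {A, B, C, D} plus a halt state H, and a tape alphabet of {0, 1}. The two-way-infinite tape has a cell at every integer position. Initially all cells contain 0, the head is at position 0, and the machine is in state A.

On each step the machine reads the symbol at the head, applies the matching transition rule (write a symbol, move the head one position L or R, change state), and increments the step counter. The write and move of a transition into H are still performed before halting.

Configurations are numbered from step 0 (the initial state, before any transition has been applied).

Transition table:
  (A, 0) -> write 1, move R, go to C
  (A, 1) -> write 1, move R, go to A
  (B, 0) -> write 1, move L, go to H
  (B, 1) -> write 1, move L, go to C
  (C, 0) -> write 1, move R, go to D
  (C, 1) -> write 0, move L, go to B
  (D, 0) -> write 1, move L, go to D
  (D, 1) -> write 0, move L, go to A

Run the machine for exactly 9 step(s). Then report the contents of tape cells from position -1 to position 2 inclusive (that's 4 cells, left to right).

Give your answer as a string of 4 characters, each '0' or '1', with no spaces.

Answer: 0010

Derivation:
Step 1: in state A at pos 0, read 0 -> (A,0)->write 1,move R,goto C. Now: state=C, head=1, tape[-1..2]=0100 (head:   ^)
Step 2: in state C at pos 1, read 0 -> (C,0)->write 1,move R,goto D. Now: state=D, head=2, tape[-1..3]=01100 (head:    ^)
Step 3: in state D at pos 2, read 0 -> (D,0)->write 1,move L,goto D. Now: state=D, head=1, tape[-1..3]=01110 (head:   ^)
Step 4: in state D at pos 1, read 1 -> (D,1)->write 0,move L,goto A. Now: state=A, head=0, tape[-1..3]=01010 (head:  ^)
Step 5: in state A at pos 0, read 1 -> (A,1)->write 1,move R,goto A. Now: state=A, head=1, tape[-1..3]=01010 (head:   ^)
Step 6: in state A at pos 1, read 0 -> (A,0)->write 1,move R,goto C. Now: state=C, head=2, tape[-1..3]=01110 (head:    ^)
Step 7: in state C at pos 2, read 1 -> (C,1)->write 0,move L,goto B. Now: state=B, head=1, tape[-1..3]=01100 (head:   ^)
Step 8: in state B at pos 1, read 1 -> (B,1)->write 1,move L,goto C. Now: state=C, head=0, tape[-1..3]=01100 (head:  ^)
Step 9: in state C at pos 0, read 1 -> (C,1)->write 0,move L,goto B. Now: state=B, head=-1, tape[-2..3]=000100 (head:  ^)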